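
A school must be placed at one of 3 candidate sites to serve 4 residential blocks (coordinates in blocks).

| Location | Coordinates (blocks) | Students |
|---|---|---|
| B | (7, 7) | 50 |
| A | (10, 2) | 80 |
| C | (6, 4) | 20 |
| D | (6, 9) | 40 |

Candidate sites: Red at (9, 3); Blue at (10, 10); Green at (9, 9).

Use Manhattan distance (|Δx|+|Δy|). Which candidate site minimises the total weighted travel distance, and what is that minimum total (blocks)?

Red, total 900 blocks

Total weighted distance at each candidate:
  Red (9, 3): total = 900
  Blue (10, 10): total = 1340
  Green (9, 9): total = 1120
Minimum is at Red with total 900 blocks.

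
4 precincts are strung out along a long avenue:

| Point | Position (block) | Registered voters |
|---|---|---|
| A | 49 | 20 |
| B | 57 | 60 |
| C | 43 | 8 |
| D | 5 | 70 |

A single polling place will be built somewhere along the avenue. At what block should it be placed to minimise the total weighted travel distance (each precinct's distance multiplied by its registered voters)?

For a sum of weighted absolute distances on a line, the optimum is the weighted median (not the mean). Total weight W = 158; half-weight = 79.
Sort by position and accumulate weight:
  block 5 (D, w=70) → cum 70
  block 43 (C, w=8) → cum 78
  block 49 (A, w=20) → cum 98  ≥ 79 → median here
  block 57 (B, w=60) → cum 158
Optimal location: block 49.

x = 49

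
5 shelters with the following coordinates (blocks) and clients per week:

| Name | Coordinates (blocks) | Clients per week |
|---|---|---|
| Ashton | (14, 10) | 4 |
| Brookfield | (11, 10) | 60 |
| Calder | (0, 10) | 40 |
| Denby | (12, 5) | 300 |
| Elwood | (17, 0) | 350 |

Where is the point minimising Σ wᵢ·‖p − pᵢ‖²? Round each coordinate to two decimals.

The minimiser of Σwᵢ‖p−pᵢ‖² is the weighted centroid p* = (Σwᵢpᵢ)/(Σwᵢ).
Σwᵢ = 754.
Σwᵢxᵢ = 4·14 + 60·11 + 40·0 + 300·12 + 350·17 = 10266.
Σwᵢyᵢ = 4·10 + 60·10 + 40·10 + 300·5 + 350·0 = 2540.
x* = 10266/754 = 13.62, y* = 2540/754 = 3.37.

(13.62, 3.37)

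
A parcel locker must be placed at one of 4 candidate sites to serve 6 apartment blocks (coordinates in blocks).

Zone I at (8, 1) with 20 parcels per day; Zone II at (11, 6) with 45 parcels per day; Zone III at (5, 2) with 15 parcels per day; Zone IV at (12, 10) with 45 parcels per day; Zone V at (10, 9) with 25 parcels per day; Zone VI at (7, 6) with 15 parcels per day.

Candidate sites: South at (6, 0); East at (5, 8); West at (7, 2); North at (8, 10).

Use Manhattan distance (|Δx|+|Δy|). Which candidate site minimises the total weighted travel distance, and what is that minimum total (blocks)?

North, total 990 blocks

Total weighted distance at each candidate:
  South (6, 0): total = 1750
  East (5, 8): total = 1265
  West (7, 2): total = 1325
  North (8, 10): total = 990
Minimum is at North with total 990 blocks.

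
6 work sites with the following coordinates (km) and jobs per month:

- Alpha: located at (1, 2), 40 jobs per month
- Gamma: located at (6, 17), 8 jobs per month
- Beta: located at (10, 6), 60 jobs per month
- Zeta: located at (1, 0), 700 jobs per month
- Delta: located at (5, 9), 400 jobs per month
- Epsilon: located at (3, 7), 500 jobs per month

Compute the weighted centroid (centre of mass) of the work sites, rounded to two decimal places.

(2.86, 4.49)

The minimiser of Σwᵢ‖p−pᵢ‖² is the weighted centroid p* = (Σwᵢpᵢ)/(Σwᵢ).
Σwᵢ = 1708.
Σwᵢxᵢ = 40·1 + 8·6 + 60·10 + 700·1 + 400·5 + 500·3 = 4888.
Σwᵢyᵢ = 40·2 + 8·17 + 60·6 + 700·0 + 400·9 + 500·7 = 7676.
x* = 4888/1708 = 2.86, y* = 7676/1708 = 4.49.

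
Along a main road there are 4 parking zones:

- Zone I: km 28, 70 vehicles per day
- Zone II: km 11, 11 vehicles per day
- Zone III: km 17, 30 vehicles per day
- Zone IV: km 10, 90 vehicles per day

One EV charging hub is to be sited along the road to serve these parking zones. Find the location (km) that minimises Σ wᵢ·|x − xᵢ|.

x = 11

For a sum of weighted absolute distances on a line, the optimum is the weighted median (not the mean). Total weight W = 201; half-weight = 100.5.
Sort by position and accumulate weight:
  km 10 (Zone IV, w=90) → cum 90
  km 11 (Zone II, w=11) → cum 101  ≥ 100.5 → median here
  km 17 (Zone III, w=30) → cum 131
  km 28 (Zone I, w=70) → cum 201
Optimal location: km 11.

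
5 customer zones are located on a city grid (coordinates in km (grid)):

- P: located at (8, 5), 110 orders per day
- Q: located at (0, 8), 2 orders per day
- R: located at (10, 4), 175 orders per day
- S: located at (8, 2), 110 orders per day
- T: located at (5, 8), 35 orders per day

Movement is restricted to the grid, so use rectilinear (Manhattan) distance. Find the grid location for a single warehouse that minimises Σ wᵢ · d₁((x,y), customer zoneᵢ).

(8, 4)

Manhattan distance separates: Σwᵢ(|x−xᵢ|+|y−yᵢ|) = Σwᵢ|x−xᵢ| + Σwᵢ|y−yᵢ|, so x and y are optimised independently as 1-D weighted medians.
Total weight W = 432; half = 216.
x-coordinate, sorted with cumulative weight:
  x=0 (Q, w=2) cum 2
  x=5 (T, w=35) cum 37
  x=8 (P, w=110) cum 147
  x=8 (S, w=110) cum 257  ← median
  x=10 (R, w=175) cum 432
⇒ x* = 8
y-coordinate, sorted with cumulative weight:
  y=2 (S, w=110) cum 110
  y=4 (R, w=175) cum 285  ← median
  y=5 (P, w=110) cum 395
  y=8 (Q, w=2) cum 397
  y=8 (T, w=35) cum 432
⇒ y* = 4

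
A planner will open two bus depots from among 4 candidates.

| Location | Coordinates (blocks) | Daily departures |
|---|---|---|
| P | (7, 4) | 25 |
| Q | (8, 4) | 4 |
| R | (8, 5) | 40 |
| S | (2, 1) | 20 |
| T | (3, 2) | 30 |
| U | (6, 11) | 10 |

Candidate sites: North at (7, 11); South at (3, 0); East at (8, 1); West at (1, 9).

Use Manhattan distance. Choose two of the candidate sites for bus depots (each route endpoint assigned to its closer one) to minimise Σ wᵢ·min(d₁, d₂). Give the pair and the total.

Evaluate every pair (each demand assigned to the nearer of the two):
  {South, East}: total = 492
  {North, East}: total = 582
  {North, South}: total = 597
  {East, West}: total = 642
  {South, West}: total = 806
  {North, West}: total = 947
Best pair: {South, East} with total 492.

{South, East}, total 492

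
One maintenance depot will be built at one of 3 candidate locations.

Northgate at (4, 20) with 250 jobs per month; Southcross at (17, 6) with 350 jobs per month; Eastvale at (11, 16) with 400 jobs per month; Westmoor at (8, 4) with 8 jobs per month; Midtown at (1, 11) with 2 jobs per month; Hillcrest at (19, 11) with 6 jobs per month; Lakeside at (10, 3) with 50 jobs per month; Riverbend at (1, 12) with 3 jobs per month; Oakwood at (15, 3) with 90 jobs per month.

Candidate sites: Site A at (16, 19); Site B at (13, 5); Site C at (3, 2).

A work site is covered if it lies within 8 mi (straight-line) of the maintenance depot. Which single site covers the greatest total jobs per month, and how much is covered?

Site B, covering 498

Coverage radius r = 8 mi; a point is covered iff (Δx)²+(Δy)² ≤ 8² = 64.
  Site A (16, 19): covers {Eastvale} → 400
  Site B (13, 5): covers {Southcross, Westmoor, Lakeside, Oakwood} → 498
  Site C (3, 2): covers {Westmoor, Lakeside} → 58
Maximum coverage at Site B: 498 jobs per month.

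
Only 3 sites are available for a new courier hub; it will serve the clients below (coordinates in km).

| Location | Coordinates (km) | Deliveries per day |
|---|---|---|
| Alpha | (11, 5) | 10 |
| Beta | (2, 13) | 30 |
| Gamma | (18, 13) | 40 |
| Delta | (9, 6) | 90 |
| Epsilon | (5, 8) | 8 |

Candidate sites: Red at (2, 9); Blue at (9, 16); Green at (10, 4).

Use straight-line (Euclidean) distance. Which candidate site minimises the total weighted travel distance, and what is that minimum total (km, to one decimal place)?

Green, total 1109.5 km

Total weighted distance at each candidate:
  Red (2, 9): total = 1588.9
  Blue (9, 16): total = 1691.3
  Green (10, 4): total = 1109.5
Minimum is at Green with total 1109.5 km.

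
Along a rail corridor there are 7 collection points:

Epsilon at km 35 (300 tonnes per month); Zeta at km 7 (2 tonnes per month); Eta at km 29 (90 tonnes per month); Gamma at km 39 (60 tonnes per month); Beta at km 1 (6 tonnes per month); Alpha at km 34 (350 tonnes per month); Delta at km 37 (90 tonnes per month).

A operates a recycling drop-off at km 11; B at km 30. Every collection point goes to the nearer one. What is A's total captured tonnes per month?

The indifferent point is the midpoint (11+30)/2 = 20.5; collection points left of it (closer to A at 11) go to A, those right go to B.
  Beta at 1 (w=6) → A
  Zeta at 7 (w=2) → A
  Eta at 29 (w=90) → B
  Alpha at 34 (w=350) → B
  Epsilon at 35 (w=300) → B
  Delta at 37 (w=90) → B
  Gamma at 39 (w=60) → B
A captures 8; B captures 890.

8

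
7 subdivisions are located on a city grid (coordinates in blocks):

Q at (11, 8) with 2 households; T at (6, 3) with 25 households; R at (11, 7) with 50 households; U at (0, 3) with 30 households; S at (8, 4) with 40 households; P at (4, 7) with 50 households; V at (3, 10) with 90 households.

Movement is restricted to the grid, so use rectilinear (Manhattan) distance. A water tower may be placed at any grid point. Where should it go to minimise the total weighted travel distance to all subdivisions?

(4, 7)

Manhattan distance separates: Σwᵢ(|x−xᵢ|+|y−yᵢ|) = Σwᵢ|x−xᵢ| + Σwᵢ|y−yᵢ|, so x and y are optimised independently as 1-D weighted medians.
Total weight W = 287; half = 143.5.
x-coordinate, sorted with cumulative weight:
  x=0 (U, w=30) cum 30
  x=3 (V, w=90) cum 120
  x=4 (P, w=50) cum 170  ← median
  x=6 (T, w=25) cum 195
  x=8 (S, w=40) cum 235
  x=11 (Q, w=2) cum 237
  x=11 (R, w=50) cum 287
⇒ x* = 4
y-coordinate, sorted with cumulative weight:
  y=3 (T, w=25) cum 25
  y=3 (U, w=30) cum 55
  y=4 (S, w=40) cum 95
  y=7 (R, w=50) cum 145  ← median
  y=7 (P, w=50) cum 195
  y=8 (Q, w=2) cum 197
  y=10 (V, w=90) cum 287
⇒ y* = 7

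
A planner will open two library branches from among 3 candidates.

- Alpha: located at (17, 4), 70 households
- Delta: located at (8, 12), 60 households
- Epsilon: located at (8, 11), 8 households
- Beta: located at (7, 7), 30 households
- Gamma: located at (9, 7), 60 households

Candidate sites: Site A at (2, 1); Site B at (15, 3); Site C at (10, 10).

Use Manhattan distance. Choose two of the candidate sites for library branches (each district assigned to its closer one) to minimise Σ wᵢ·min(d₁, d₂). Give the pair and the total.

Evaluate every pair (each demand assigned to the nearer of the two):
  {Site B, Site C}: total = 894
  {Site A, Site C}: total = 1594
  {Site A, Site B}: total = 2220
Best pair: {Site B, Site C} with total 894.

{Site B, Site C}, total 894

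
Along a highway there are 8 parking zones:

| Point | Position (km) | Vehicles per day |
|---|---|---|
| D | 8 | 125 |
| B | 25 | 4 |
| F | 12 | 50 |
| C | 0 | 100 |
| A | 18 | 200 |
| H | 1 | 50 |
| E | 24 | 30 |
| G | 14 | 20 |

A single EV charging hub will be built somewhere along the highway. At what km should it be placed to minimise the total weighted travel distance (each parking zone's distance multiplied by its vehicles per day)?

For a sum of weighted absolute distances on a line, the optimum is the weighted median (not the mean). Total weight W = 579; half-weight = 289.5.
Sort by position and accumulate weight:
  km 0 (C, w=100) → cum 100
  km 1 (H, w=50) → cum 150
  km 8 (D, w=125) → cum 275
  km 12 (F, w=50) → cum 325  ≥ 289.5 → median here
  km 14 (G, w=20) → cum 345
  km 18 (A, w=200) → cum 545
  km 24 (E, w=30) → cum 575
  km 25 (B, w=4) → cum 579
Optimal location: km 12.

x = 12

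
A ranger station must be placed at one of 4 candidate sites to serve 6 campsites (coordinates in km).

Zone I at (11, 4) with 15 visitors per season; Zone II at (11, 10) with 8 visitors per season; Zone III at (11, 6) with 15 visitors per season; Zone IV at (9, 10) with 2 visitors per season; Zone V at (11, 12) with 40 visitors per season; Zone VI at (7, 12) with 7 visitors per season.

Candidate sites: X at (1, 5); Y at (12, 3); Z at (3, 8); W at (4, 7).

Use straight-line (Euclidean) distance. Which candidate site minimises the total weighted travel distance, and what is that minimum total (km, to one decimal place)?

Y, total 574.7 km

Total weighted distance at each candidate:
  X (1, 5): total = 962.6
  Y (12, 3): total = 574.7
  Z (3, 8): total = 733.8
  W (4, 7): total = 677.8
Minimum is at Y with total 574.7 km.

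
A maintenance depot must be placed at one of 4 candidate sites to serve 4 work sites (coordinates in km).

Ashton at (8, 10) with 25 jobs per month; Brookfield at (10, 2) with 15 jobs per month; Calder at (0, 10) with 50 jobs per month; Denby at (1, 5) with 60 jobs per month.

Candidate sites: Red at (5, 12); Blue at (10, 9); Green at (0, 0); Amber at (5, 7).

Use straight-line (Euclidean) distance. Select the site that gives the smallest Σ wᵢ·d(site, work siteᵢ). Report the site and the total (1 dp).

Total weighted distance at each candidate:
  Red (5, 12): total = 1010.8
  Blue (10, 9): total = 1254.3
  Green (0, 0): total = 1279.1
  Amber (5, 7): total = 772.0
Minimum is at Amber with total 772.0 km.

Amber, total 772.0 km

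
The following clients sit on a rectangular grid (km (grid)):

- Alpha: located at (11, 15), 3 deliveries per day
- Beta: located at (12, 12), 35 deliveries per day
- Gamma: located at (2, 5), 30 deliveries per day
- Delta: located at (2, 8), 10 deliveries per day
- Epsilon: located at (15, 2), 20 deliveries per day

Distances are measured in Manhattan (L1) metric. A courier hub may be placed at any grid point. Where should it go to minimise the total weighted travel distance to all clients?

Manhattan distance separates: Σwᵢ(|x−xᵢ|+|y−yᵢ|) = Σwᵢ|x−xᵢ| + Σwᵢ|y−yᵢ|, so x and y are optimised independently as 1-D weighted medians.
Total weight W = 98; half = 49.
x-coordinate, sorted with cumulative weight:
  x=2 (Gamma, w=30) cum 30
  x=2 (Delta, w=10) cum 40
  x=11 (Alpha, w=3) cum 43
  x=12 (Beta, w=35) cum 78  ← median
  x=15 (Epsilon, w=20) cum 98
⇒ x* = 12
y-coordinate, sorted with cumulative weight:
  y=2 (Epsilon, w=20) cum 20
  y=5 (Gamma, w=30) cum 50  ← median
  y=8 (Delta, w=10) cum 60
  y=12 (Beta, w=35) cum 95
  y=15 (Alpha, w=3) cum 98
⇒ y* = 5

(12, 5)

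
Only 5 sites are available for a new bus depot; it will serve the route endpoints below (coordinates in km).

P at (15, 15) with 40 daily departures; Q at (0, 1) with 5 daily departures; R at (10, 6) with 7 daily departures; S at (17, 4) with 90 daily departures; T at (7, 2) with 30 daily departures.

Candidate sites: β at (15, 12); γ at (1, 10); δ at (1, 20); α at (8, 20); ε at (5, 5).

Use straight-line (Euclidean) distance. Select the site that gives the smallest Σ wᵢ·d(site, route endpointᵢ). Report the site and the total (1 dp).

Total weighted distance at each candidate:
  β (15, 12): total = 1394.0
  γ (1, 10): total = 2546.8
  δ (1, 20): total = 3412.0
  α (8, 20): total = 2739.2
  ε (5, 5): total = 1825.3
Minimum is at β with total 1394.0 km.

β, total 1394.0 km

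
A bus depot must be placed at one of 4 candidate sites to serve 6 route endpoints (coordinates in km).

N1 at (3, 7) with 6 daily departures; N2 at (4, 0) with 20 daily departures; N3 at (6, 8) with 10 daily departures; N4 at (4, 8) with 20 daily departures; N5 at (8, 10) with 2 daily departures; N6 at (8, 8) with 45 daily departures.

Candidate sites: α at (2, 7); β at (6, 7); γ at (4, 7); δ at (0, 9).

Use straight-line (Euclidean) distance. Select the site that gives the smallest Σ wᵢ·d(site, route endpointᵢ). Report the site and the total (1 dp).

Total weighted distance at each candidate:
  α (2, 7): total = 524.7
  β (6, 7): total = 326.2
  γ (4, 7): total = 383.9
  δ (0, 9): total = 740.8
Minimum is at β with total 326.2 km.

β, total 326.2 km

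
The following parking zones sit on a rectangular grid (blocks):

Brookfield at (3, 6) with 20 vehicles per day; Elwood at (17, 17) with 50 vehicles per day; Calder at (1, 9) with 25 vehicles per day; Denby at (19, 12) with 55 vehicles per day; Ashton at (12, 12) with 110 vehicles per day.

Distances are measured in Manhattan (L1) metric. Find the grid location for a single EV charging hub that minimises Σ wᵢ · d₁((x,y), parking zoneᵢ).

(12, 12)

Manhattan distance separates: Σwᵢ(|x−xᵢ|+|y−yᵢ|) = Σwᵢ|x−xᵢ| + Σwᵢ|y−yᵢ|, so x and y are optimised independently as 1-D weighted medians.
Total weight W = 260; half = 130.
x-coordinate, sorted with cumulative weight:
  x=1 (Calder, w=25) cum 25
  x=3 (Brookfield, w=20) cum 45
  x=12 (Ashton, w=110) cum 155  ← median
  x=17 (Elwood, w=50) cum 205
  x=19 (Denby, w=55) cum 260
⇒ x* = 12
y-coordinate, sorted with cumulative weight:
  y=6 (Brookfield, w=20) cum 20
  y=9 (Calder, w=25) cum 45
  y=12 (Denby, w=55) cum 100
  y=12 (Ashton, w=110) cum 210  ← median
  y=17 (Elwood, w=50) cum 260
⇒ y* = 12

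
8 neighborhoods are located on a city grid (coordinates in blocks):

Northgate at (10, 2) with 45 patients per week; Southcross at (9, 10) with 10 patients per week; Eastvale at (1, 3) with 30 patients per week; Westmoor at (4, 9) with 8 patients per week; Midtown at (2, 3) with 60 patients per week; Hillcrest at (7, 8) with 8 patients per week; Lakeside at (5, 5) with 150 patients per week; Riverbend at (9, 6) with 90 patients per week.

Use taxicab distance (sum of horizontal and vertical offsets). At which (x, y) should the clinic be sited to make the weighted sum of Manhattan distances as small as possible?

Manhattan distance separates: Σwᵢ(|x−xᵢ|+|y−yᵢ|) = Σwᵢ|x−xᵢ| + Σwᵢ|y−yᵢ|, so x and y are optimised independently as 1-D weighted medians.
Total weight W = 401; half = 200.5.
x-coordinate, sorted with cumulative weight:
  x=1 (Eastvale, w=30) cum 30
  x=2 (Midtown, w=60) cum 90
  x=4 (Westmoor, w=8) cum 98
  x=5 (Lakeside, w=150) cum 248  ← median
  x=7 (Hillcrest, w=8) cum 256
  x=9 (Southcross, w=10) cum 266
  x=9 (Riverbend, w=90) cum 356
  x=10 (Northgate, w=45) cum 401
⇒ x* = 5
y-coordinate, sorted with cumulative weight:
  y=2 (Northgate, w=45) cum 45
  y=3 (Eastvale, w=30) cum 75
  y=3 (Midtown, w=60) cum 135
  y=5 (Lakeside, w=150) cum 285  ← median
  y=6 (Riverbend, w=90) cum 375
  y=8 (Hillcrest, w=8) cum 383
  y=9 (Westmoor, w=8) cum 391
  y=10 (Southcross, w=10) cum 401
⇒ y* = 5

(5, 5)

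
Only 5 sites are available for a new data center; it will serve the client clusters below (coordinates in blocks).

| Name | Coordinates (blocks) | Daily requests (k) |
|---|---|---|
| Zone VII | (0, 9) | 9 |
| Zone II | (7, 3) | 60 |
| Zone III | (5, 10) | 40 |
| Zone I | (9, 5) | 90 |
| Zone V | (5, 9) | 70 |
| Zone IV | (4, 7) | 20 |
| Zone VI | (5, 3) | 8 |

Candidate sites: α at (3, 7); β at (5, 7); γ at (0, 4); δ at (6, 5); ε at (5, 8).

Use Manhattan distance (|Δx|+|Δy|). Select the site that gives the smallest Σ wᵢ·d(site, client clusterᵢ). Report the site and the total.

δ, total 1234 blocks

Total weighted distance at each candidate:
  α (3, 7): total = 1793
  β (5, 7): total = 1275
  γ (0, 4): total = 2753
  δ (6, 5): total = 1234
  ε (5, 8): total = 1334
Minimum is at δ with total 1234 blocks.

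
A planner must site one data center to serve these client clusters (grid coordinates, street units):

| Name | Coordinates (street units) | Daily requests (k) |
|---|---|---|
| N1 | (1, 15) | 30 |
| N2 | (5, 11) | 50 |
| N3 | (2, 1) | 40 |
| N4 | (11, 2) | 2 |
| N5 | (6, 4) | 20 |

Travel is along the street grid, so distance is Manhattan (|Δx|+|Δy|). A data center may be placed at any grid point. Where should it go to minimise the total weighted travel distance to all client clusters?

Manhattan distance separates: Σwᵢ(|x−xᵢ|+|y−yᵢ|) = Σwᵢ|x−xᵢ| + Σwᵢ|y−yᵢ|, so x and y are optimised independently as 1-D weighted medians.
Total weight W = 142; half = 71.
x-coordinate, sorted with cumulative weight:
  x=1 (N1, w=30) cum 30
  x=2 (N3, w=40) cum 70
  x=5 (N2, w=50) cum 120  ← median
  x=6 (N5, w=20) cum 140
  x=11 (N4, w=2) cum 142
⇒ x* = 5
y-coordinate, sorted with cumulative weight:
  y=1 (N3, w=40) cum 40
  y=2 (N4, w=2) cum 42
  y=4 (N5, w=20) cum 62
  y=11 (N2, w=50) cum 112  ← median
  y=15 (N1, w=30) cum 142
⇒ y* = 11

(5, 11)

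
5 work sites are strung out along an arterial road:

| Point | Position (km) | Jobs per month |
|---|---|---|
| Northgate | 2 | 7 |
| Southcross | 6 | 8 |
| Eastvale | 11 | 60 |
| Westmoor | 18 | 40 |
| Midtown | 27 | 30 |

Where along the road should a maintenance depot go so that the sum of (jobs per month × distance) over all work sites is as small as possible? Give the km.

For a sum of weighted absolute distances on a line, the optimum is the weighted median (not the mean). Total weight W = 145; half-weight = 72.5.
Sort by position and accumulate weight:
  km 2 (Northgate, w=7) → cum 7
  km 6 (Southcross, w=8) → cum 15
  km 11 (Eastvale, w=60) → cum 75  ≥ 72.5 → median here
  km 18 (Westmoor, w=40) → cum 115
  km 27 (Midtown, w=30) → cum 145
Optimal location: km 11.

x = 11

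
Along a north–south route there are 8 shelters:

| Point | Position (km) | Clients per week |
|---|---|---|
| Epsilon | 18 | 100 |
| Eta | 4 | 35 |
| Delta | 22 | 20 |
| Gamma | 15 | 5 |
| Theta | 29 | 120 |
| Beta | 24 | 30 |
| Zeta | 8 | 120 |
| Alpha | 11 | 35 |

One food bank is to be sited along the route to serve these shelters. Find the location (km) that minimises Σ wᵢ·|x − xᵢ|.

x = 18

For a sum of weighted absolute distances on a line, the optimum is the weighted median (not the mean). Total weight W = 465; half-weight = 232.5.
Sort by position and accumulate weight:
  km 4 (Eta, w=35) → cum 35
  km 8 (Zeta, w=120) → cum 155
  km 11 (Alpha, w=35) → cum 190
  km 15 (Gamma, w=5) → cum 195
  km 18 (Epsilon, w=100) → cum 295  ≥ 232.5 → median here
  km 22 (Delta, w=20) → cum 315
  km 24 (Beta, w=30) → cum 345
  km 29 (Theta, w=120) → cum 465
Optimal location: km 18.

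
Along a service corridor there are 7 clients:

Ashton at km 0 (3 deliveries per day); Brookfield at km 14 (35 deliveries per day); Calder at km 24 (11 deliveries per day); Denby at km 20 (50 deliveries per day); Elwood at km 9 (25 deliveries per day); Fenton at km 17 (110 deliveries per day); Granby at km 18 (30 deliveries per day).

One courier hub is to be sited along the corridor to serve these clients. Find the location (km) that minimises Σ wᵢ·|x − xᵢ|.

x = 17

For a sum of weighted absolute distances on a line, the optimum is the weighted median (not the mean). Total weight W = 264; half-weight = 132.
Sort by position and accumulate weight:
  km 0 (Ashton, w=3) → cum 3
  km 9 (Elwood, w=25) → cum 28
  km 14 (Brookfield, w=35) → cum 63
  km 17 (Fenton, w=110) → cum 173  ≥ 132 → median here
  km 18 (Granby, w=30) → cum 203
  km 20 (Denby, w=50) → cum 253
  km 24 (Calder, w=11) → cum 264
Optimal location: km 17.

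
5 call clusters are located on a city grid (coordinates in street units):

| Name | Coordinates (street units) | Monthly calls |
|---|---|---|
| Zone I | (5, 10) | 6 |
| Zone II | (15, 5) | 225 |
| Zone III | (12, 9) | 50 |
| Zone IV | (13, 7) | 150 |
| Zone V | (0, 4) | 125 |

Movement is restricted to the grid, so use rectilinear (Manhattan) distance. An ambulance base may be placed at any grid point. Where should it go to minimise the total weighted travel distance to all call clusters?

(13, 5)

Manhattan distance separates: Σwᵢ(|x−xᵢ|+|y−yᵢ|) = Σwᵢ|x−xᵢ| + Σwᵢ|y−yᵢ|, so x and y are optimised independently as 1-D weighted medians.
Total weight W = 556; half = 278.
x-coordinate, sorted with cumulative weight:
  x=0 (Zone V, w=125) cum 125
  x=5 (Zone I, w=6) cum 131
  x=12 (Zone III, w=50) cum 181
  x=13 (Zone IV, w=150) cum 331  ← median
  x=15 (Zone II, w=225) cum 556
⇒ x* = 13
y-coordinate, sorted with cumulative weight:
  y=4 (Zone V, w=125) cum 125
  y=5 (Zone II, w=225) cum 350  ← median
  y=7 (Zone IV, w=150) cum 500
  y=9 (Zone III, w=50) cum 550
  y=10 (Zone I, w=6) cum 556
⇒ y* = 5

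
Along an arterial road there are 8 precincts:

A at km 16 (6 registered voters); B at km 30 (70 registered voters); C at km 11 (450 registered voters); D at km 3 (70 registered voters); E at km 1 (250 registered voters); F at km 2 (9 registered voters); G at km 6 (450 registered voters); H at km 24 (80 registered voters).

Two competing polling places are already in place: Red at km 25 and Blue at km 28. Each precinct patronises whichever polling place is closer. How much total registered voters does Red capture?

1315

The indifferent point is the midpoint (25+28)/2 = 26.5; precincts left of it (closer to Red at 25) go to Red, those right go to Blue.
  E at 1 (w=250) → Red
  F at 2 (w=9) → Red
  D at 3 (w=70) → Red
  G at 6 (w=450) → Red
  C at 11 (w=450) → Red
  A at 16 (w=6) → Red
  H at 24 (w=80) → Red
  B at 30 (w=70) → Blue
Red captures 1315; Blue captures 70.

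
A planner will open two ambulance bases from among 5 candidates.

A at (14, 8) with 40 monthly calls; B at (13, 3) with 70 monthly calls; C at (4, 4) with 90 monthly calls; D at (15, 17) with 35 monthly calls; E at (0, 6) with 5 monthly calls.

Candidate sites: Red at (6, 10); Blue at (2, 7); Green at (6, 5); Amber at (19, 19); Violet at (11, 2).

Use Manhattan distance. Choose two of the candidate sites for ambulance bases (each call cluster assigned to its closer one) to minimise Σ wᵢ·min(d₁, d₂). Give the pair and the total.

Evaluate every pair (each demand assigned to the nearer of the two):
  {Green, Violet}: total = 1540
  {Green, Amber}: total = 1585
  {Amber, Violet}: total = 1665
  {Blue, Violet}: total = 1700
  {Red, Green}: total = 1895
  {Red, Violet}: total = 1900
  {Blue, Green}: total = 2090
  {Blue, Amber}: total = 2245
  {Red, Amber}: total = 2360
  {Red, Blue}: total = 2405
Best pair: {Green, Violet} with total 1540.

{Green, Violet}, total 1540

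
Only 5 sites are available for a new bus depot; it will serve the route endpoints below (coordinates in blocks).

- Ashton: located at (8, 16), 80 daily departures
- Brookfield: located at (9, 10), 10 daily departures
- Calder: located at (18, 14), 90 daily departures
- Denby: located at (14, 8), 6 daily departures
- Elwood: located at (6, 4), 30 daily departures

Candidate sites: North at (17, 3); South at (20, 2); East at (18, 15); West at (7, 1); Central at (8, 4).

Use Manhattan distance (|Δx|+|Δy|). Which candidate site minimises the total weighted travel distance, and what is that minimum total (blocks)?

Total weighted distance at each candidate:
  North (17, 3): total = 3398
  South (20, 2): total = 4082
  East (18, 15): total = 1866
  West (7, 1): total = 3754
  Central (8, 4): total = 2950
Minimum is at East with total 1866 blocks.

East, total 1866 blocks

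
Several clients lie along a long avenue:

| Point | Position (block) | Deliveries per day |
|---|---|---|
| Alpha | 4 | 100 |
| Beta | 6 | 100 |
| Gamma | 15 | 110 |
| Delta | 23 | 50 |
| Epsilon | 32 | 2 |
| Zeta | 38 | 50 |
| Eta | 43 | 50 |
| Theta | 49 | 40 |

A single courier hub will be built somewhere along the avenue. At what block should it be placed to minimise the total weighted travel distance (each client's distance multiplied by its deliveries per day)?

For a sum of weighted absolute distances on a line, the optimum is the weighted median (not the mean). Total weight W = 502; half-weight = 251.
Sort by position and accumulate weight:
  block 4 (Alpha, w=100) → cum 100
  block 6 (Beta, w=100) → cum 200
  block 15 (Gamma, w=110) → cum 310  ≥ 251 → median here
  block 23 (Delta, w=50) → cum 360
  block 32 (Epsilon, w=2) → cum 362
  block 38 (Zeta, w=50) → cum 412
  block 43 (Eta, w=50) → cum 462
  block 49 (Theta, w=40) → cum 502
Optimal location: block 15.

x = 15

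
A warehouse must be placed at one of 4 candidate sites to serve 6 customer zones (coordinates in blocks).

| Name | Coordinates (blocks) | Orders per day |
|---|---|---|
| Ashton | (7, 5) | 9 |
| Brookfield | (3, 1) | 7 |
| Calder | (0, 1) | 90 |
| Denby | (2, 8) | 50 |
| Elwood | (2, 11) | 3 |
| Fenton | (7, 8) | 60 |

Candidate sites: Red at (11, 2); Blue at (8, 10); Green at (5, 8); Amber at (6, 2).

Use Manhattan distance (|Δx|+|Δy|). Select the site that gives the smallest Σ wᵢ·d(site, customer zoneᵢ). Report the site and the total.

Total weighted distance at each candidate:
  Red (11, 2): total = 2610
  Blue (8, 10): total = 2283
  Green (5, 8): total = 1476
  Amber (6, 2): total = 1653
Minimum is at Green with total 1476 blocks.

Green, total 1476 blocks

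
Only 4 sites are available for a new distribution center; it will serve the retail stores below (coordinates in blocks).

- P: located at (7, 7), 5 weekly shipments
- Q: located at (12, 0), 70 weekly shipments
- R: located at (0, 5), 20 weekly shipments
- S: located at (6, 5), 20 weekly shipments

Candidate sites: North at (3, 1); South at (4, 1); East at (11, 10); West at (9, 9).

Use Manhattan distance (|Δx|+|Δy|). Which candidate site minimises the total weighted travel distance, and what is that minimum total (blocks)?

Total weighted distance at each candidate:
  North (3, 1): total = 1030
  South (4, 1): total = 955
  East (11, 10): total = 1325
  West (9, 9): total = 1260
Minimum is at South with total 955 blocks.

South, total 955 blocks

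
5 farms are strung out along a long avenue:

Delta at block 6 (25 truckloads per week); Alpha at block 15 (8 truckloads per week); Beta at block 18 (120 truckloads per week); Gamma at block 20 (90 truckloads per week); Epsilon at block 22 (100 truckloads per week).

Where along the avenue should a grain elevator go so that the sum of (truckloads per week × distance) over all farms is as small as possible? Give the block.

x = 20

For a sum of weighted absolute distances on a line, the optimum is the weighted median (not the mean). Total weight W = 343; half-weight = 171.5.
Sort by position and accumulate weight:
  block 6 (Delta, w=25) → cum 25
  block 15 (Alpha, w=8) → cum 33
  block 18 (Beta, w=120) → cum 153
  block 20 (Gamma, w=90) → cum 243  ≥ 171.5 → median here
  block 22 (Epsilon, w=100) → cum 343
Optimal location: block 20.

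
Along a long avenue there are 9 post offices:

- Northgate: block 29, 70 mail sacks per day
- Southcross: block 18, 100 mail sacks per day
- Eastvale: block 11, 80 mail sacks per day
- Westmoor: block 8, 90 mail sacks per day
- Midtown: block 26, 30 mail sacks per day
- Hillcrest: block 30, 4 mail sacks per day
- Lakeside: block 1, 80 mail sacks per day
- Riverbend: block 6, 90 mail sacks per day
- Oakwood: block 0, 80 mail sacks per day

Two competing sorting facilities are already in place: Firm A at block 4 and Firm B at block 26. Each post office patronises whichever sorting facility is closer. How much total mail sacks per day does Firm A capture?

The indifferent point is the midpoint (4+26)/2 = 15; post offices left of it (closer to Firm A at 4) go to Firm A, those right go to Firm B.
  Oakwood at 0 (w=80) → Firm A
  Lakeside at 1 (w=80) → Firm A
  Riverbend at 6 (w=90) → Firm A
  Westmoor at 8 (w=90) → Firm A
  Eastvale at 11 (w=80) → Firm A
  Southcross at 18 (w=100) → Firm B
  Midtown at 26 (w=30) → Firm B
  Northgate at 29 (w=70) → Firm B
  Hillcrest at 30 (w=4) → Firm B
Firm A captures 420; Firm B captures 204.

420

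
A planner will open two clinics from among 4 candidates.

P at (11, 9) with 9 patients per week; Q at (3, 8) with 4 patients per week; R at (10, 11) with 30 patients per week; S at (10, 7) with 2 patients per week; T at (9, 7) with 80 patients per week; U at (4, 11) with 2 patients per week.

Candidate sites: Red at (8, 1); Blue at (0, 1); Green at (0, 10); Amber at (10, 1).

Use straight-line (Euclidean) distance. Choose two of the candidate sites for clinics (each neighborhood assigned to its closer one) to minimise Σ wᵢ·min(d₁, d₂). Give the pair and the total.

Evaluate every pair (each demand assigned to the nearer of the two):
  {Green, Amber}: total = 893.8
  {Red, Green}: total = 900.3
  {Blue, Amber}: total = 923.2
  {Red, Amber}: total = 927.1
  {Red, Blue}: total = 934.1
  {Blue, Green}: total = 1203.4
Best pair: {Green, Amber} with total 893.8.

{Green, Amber}, total 893.8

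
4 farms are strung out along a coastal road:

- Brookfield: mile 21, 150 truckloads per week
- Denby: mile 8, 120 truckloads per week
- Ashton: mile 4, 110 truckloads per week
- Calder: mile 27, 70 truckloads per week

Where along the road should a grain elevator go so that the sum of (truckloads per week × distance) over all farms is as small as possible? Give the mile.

For a sum of weighted absolute distances on a line, the optimum is the weighted median (not the mean). Total weight W = 450; half-weight = 225.
Sort by position and accumulate weight:
  mile 4 (Ashton, w=110) → cum 110
  mile 8 (Denby, w=120) → cum 230  ≥ 225 → median here
  mile 21 (Brookfield, w=150) → cum 380
  mile 27 (Calder, w=70) → cum 450
Optimal location: mile 8.

x = 8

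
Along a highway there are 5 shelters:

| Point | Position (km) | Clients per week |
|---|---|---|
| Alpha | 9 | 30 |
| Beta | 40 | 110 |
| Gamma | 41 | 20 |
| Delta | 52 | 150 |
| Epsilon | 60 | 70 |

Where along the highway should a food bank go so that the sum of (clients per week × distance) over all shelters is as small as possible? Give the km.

For a sum of weighted absolute distances on a line, the optimum is the weighted median (not the mean). Total weight W = 380; half-weight = 190.
Sort by position and accumulate weight:
  km 9 (Alpha, w=30) → cum 30
  km 40 (Beta, w=110) → cum 140
  km 41 (Gamma, w=20) → cum 160
  km 52 (Delta, w=150) → cum 310  ≥ 190 → median here
  km 60 (Epsilon, w=70) → cum 380
Optimal location: km 52.

x = 52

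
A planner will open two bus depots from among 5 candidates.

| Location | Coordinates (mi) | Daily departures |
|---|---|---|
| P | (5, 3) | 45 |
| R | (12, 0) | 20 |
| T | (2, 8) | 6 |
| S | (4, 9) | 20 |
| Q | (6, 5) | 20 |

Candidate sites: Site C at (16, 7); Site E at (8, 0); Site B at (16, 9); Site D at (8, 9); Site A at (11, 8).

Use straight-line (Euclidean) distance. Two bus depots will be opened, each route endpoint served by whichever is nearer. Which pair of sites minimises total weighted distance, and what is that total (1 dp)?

{Site E, Site D}, total 476.9

Evaluate every pair (each demand assigned to the nearer of the two):
  {Site E, Site D}: total = 476.9
  {Site E, Site A}: total = 574.0
  {Site C, Site E}: total = 635.6
  {Site E, Site B}: total = 635.6
  {Site C, Site D}: total = 669.1
  {Site D, Site A}: total = 669.1
  {Site B, Site D}: total = 704.8
  {Site C, Site A}: total = 824.7
  {Site B, Site A}: total = 824.7
  {Site C, Site B}: total = 1216.1
Best pair: {Site E, Site D} with total 476.9.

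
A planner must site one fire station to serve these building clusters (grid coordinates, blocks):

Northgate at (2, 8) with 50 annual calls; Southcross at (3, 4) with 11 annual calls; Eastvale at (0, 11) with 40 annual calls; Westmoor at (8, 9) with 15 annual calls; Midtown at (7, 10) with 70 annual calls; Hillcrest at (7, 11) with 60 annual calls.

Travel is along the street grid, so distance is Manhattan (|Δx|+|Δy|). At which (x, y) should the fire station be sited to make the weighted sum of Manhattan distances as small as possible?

Manhattan distance separates: Σwᵢ(|x−xᵢ|+|y−yᵢ|) = Σwᵢ|x−xᵢ| + Σwᵢ|y−yᵢ|, so x and y are optimised independently as 1-D weighted medians.
Total weight W = 246; half = 123.
x-coordinate, sorted with cumulative weight:
  x=0 (Eastvale, w=40) cum 40
  x=2 (Northgate, w=50) cum 90
  x=3 (Southcross, w=11) cum 101
  x=7 (Midtown, w=70) cum 171  ← median
  x=7 (Hillcrest, w=60) cum 231
  x=8 (Westmoor, w=15) cum 246
⇒ x* = 7
y-coordinate, sorted with cumulative weight:
  y=4 (Southcross, w=11) cum 11
  y=8 (Northgate, w=50) cum 61
  y=9 (Westmoor, w=15) cum 76
  y=10 (Midtown, w=70) cum 146  ← median
  y=11 (Eastvale, w=40) cum 186
  y=11 (Hillcrest, w=60) cum 246
⇒ y* = 10

(7, 10)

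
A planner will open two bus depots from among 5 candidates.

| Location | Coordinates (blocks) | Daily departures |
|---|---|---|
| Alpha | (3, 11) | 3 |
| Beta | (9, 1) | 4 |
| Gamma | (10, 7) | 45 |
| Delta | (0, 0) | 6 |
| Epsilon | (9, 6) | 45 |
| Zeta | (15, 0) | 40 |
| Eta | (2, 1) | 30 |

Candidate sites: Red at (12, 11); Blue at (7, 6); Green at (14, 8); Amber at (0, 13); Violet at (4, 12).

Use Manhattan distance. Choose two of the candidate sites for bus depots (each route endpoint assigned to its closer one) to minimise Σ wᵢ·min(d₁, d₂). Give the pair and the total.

Evaluate every pair (each demand assigned to the nearer of the two):
  {Blue, Green}: total = 1063
  {Blue, Violet}: total = 1242
  {Blue, Amber}: total = 1251
  {Red, Blue}: total = 1263
  {Green, Violet}: total = 1440
  {Green, Amber}: total = 1461
  {Red, Green}: total = 1677
  {Red, Violet}: total = 1734
  {Red, Amber}: total = 1755
  {Amber, Violet}: total = 2448
Best pair: {Blue, Green} with total 1063.

{Blue, Green}, total 1063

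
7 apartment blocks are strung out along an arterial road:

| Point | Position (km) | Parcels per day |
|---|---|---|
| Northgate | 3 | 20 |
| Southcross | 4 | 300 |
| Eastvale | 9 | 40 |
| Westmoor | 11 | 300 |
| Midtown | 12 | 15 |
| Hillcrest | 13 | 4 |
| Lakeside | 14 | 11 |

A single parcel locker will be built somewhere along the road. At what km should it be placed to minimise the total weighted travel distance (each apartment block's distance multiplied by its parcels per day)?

x = 9

For a sum of weighted absolute distances on a line, the optimum is the weighted median (not the mean). Total weight W = 690; half-weight = 345.
Sort by position and accumulate weight:
  km 3 (Northgate, w=20) → cum 20
  km 4 (Southcross, w=300) → cum 320
  km 9 (Eastvale, w=40) → cum 360  ≥ 345 → median here
  km 11 (Westmoor, w=300) → cum 660
  km 12 (Midtown, w=15) → cum 675
  km 13 (Hillcrest, w=4) → cum 679
  km 14 (Lakeside, w=11) → cum 690
Optimal location: km 9.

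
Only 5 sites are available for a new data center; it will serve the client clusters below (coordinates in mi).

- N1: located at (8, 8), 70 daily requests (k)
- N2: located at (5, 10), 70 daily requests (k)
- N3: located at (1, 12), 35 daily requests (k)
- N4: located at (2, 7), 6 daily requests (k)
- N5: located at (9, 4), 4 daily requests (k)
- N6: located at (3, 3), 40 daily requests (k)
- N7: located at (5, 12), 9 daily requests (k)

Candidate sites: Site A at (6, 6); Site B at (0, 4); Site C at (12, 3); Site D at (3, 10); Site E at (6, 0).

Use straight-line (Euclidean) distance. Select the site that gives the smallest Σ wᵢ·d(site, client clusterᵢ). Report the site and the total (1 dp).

Total weighted distance at each candidate:
  Site A (6, 6): total = 1023.6
  Site B (0, 4): total = 1724.0
  Site C (12, 3): total = 2178.5
  Site D (3, 10): total = 974.3
  Site E (6, 0): total = 2082.2
Minimum is at Site D with total 974.3 mi.

Site D, total 974.3 mi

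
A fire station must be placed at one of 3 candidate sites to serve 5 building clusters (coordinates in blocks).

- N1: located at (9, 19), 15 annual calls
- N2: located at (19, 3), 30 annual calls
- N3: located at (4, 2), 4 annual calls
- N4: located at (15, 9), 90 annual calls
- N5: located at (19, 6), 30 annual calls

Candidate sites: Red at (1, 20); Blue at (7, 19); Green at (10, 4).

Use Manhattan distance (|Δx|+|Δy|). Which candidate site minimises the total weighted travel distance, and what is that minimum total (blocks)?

Total weighted distance at each candidate:
  Red (1, 20): total = 4479
  Blue (7, 19): total = 3320
  Green (10, 4): total = 1802
Minimum is at Green with total 1802 blocks.

Green, total 1802 blocks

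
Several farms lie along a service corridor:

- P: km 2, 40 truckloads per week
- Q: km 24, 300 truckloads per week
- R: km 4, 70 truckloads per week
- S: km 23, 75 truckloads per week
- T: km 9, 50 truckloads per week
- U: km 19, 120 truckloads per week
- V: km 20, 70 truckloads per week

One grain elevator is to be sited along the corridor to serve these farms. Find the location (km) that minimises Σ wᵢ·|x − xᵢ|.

For a sum of weighted absolute distances on a line, the optimum is the weighted median (not the mean). Total weight W = 725; half-weight = 362.5.
Sort by position and accumulate weight:
  km 2 (P, w=40) → cum 40
  km 4 (R, w=70) → cum 110
  km 9 (T, w=50) → cum 160
  km 19 (U, w=120) → cum 280
  km 20 (V, w=70) → cum 350
  km 23 (S, w=75) → cum 425  ≥ 362.5 → median here
  km 24 (Q, w=300) → cum 725
Optimal location: km 23.

x = 23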